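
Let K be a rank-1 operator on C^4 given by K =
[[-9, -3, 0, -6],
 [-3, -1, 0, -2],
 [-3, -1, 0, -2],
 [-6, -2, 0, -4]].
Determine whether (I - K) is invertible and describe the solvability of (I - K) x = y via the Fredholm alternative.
(I - K) is invertible (det(I - K) = 15 ≠ 0), so for every y in C^4 the equation (I - K) x = y has a unique solution.

K has rank 1, so it is an outer product K = u v^T: every row of K is a multiple of one row vector. Reading off the entries, u = (3, 1, 1, 2) and v = (-3, -1, 0, -2) (row i of K equals u_i·v^T). A rank-one matrix u v^T satisfies K u = u (v·u) and kills the (3)-dimensional subspace v^⊥, so its characteristic polynomial is lambda^3 (lambda - v·u) with v·u = tr K = -14. Hence the eigenvalues of I - K are 1 (multiplicity 3) and 1 - (-14) = 15, so det(I - K) = 15. (Direct check: I - K =
[[10, 3, 0, 6],
 [3, 2, 0, 2],
 [3, 1, 1, 2],
 [6, 2, 0, 5]]
has determinant 15.) The finite-dimensional Fredholm alternative says: either (I - K) is invertible, or ker(I - K) ≠ {0} and then range(I - K) = ker((I - K)^*)^⊥, with dim ker(I - K) = dim ker((I - K)^*). Since det(I - K) ≠ 0, 1 is not an eigenvalue of K and ker(I - K) = {0}, so we are in the first case: for every y there is a unique x = (I - K)^(-1) y. Explicitly, by the Sherman–Morrison formula, (I - u v^T)^(-1) = I + u v^T/(1 - v·u), i.e. (I - K)^(-1) = I + K/(15).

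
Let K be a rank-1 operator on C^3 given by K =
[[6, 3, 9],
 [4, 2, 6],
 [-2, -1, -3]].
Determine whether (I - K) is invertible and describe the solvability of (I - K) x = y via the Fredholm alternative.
(I - K) is invertible (det(I - K) = -4 ≠ 0), so for every y in C^3 the equation (I - K) x = y has a unique solution.

K has rank 1, so it is an outer product K = u v^T: every row of K is a multiple of one row vector. Reading off the entries, u = (3, 2, -1) and v = (2, 1, 3) (row i of K equals u_i·v^T). A rank-one matrix u v^T satisfies K u = u (v·u) and kills the (2)-dimensional subspace v^⊥, so its characteristic polynomial is lambda^2 (lambda - v·u) with v·u = tr K = 5. Hence the eigenvalues of I - K are 1 (multiplicity 2) and 1 - (5) = -4, so det(I - K) = -4. (Direct check: I - K =
[[-5, -3, -9],
 [-4, -1, -6],
 [2, 1, 4]]
has determinant -4.) The finite-dimensional Fredholm alternative says: either (I - K) is invertible, or ker(I - K) ≠ {0} and then range(I - K) = ker((I - K)^*)^⊥, with dim ker(I - K) = dim ker((I - K)^*). Since det(I - K) ≠ 0, 1 is not an eigenvalue of K and ker(I - K) = {0}, so we are in the first case: for every y there is a unique x = (I - K)^(-1) y. Explicitly, by the Sherman–Morrison formula, (I - u v^T)^(-1) = I + u v^T/(1 - v·u), i.e. (I - K)^(-1) = I + K/(-4).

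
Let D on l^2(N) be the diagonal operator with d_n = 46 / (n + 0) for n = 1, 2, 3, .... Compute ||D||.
||D|| = 46 (attained at n = 1)

For D diagonal, ||D|| = sup_n |d_n| = sup_n 46/(n + 0). This is positive and strictly decreasing in n, so the supremum is attained at n = 1: d_1 = 46/(1 + 0) = 46. Hence ||D|| = 46.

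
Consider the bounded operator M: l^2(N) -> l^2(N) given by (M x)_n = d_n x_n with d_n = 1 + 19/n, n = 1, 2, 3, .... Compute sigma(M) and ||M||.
sigma(M) = {1 + 19/n : n ≥ 1} ∪ {1}; ||M|| = 20

A bounded diagonal operator on l^2 with diagonal entries d_n has spectrum equal to the closure of {d_n : n ≥ 1}: every d_n is an eigenvalue (with eigenvector e_n), so {d_n} ⊂ sigma(M); the spectrum is closed, so its closure is too; and for lambda not in the closure, (M - lambda I) has bounded inverse (the diagonal entries 1/(d_n - lambda) are bounded). For our sequence d_n = 1 + 19/n, n = 1, 2, 3, ...:
  - {d_n} = {1 + 19/n : n ≥ 1}; the only limit point is 1
  - closure = {1 + 19/n : n ≥ 1} ∪ {1}
For the norm: a diagonal operator has ||M|| = sup_n |d_n|. Here d_n = 1 + 19/n is positive and decreasing, so sup_n |d_n| = d_1 = 1 + 19 = 20. So ||M|| = 20.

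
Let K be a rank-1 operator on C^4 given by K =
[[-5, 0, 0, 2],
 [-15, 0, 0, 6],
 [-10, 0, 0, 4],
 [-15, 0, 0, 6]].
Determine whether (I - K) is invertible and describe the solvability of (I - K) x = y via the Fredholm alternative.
(I - K) is singular (det(I - K) = 0, i.e. 1 ∈ sigma(K)). (I - K) x = y is solvable iff y ⊥ ker((I - K)^*) = span{(-5, 0, 0, 2)}, i.e. iff -5y_1 + 2y_4 = 0. When solvable, the solutions are x = y + c·(1, 3, 2, 3), c arbitrary (ker(I - K) = span{(1, 3, 2, 3)}, dimension 1).

K has rank 1, so it is an outer product K = u v^T: every row of K is a multiple of one row vector. Reading off the entries, u = (1, 3, 2, 3) and v = (-5, 0, 0, 2) (row i of K equals u_i·v^T). A rank-one matrix u v^T satisfies K u = u (v·u) and kills the (3)-dimensional subspace v^⊥, so its characteristic polynomial is lambda^3 (lambda - v·u) with v·u = tr K = 1. Hence the eigenvalues of I - K are 1 (multiplicity 3) and 1 - (1) = 0, so det(I - K) = 0. (Direct check: I - K =
[[6, 0, 0, -2],
 [15, 1, 0, -6],
 [10, 0, 1, -4],
 [15, 0, 0, -5]]
has determinant 0.) So 1 is an eigenvalue of K and (I - K) is not invertible. The finite-dimensional Fredholm alternative says: either (I - K) is invertible, or ker(I - K) ≠ {0} and then range(I - K) = ker((I - K)^*)^⊥, with dim ker(I - K) = dim ker((I - K)^*). We are in the second case, so we need both kernels. Kernel of I - K: (I - K) u = u - u (v·u) = u - u = 0, so ker(I - K) = span{u} = span{(1, 3, 2, 3)} (it is exactly 1-dimensional because rank(I - K) = 3). Kernel of the adjoint: K is real, so (I - K)^* = I - K^T = I - v u^T, and (I - v u^T) v = v - v (u·v) = 0; hence ker((I - K)^*) = span{v} = span{(-5, 0, 0, 2)}. Therefore (I - K) x = y is solvable iff <y, v> = 0, i.e. iff -5y_1 + 2y_4 = 0. When this holds, K y = u (v·y) = 0, so (I - K) y = y and x = y is a particular solution; the full solution set is the line x = y + c·u = y + c·(1, 3, 2, 3), c ∈ C.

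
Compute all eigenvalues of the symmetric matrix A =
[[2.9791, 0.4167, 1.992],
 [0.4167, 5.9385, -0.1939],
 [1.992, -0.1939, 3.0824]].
sigma(A) ≈ {1, 5, 6}

A is real symmetric, so its spectrum consists of real eigenvalues. Expanding the characteristic polynomial of the displayed matrix gives
  det(λ I - A) = p(λ) = λ^3 + (-12)λ^2 + (41)λ + (-29.9984).
Solving p(λ) = 0 yields eigenvalues ≈ 1, 5, 6. (A is shown rounded to 4 decimals, so these recover the underlying integer eigenvalues to within that precision.)
Verification: the trace of A = 12 equals the sum of eigenvalues 12, and det(A) ≈ 29.9984 matches the eigenvalue product 30.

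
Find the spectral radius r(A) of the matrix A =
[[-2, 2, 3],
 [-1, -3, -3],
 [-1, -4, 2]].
r(A) ≈ 3.6609

The eigenvalues of A are the roots of its characteristic polynomial. With M = A (coefficients from the trace, the sum of principal 2x2 minors, and det A):
  p(λ) = det(λ I - M) = λ^3 + 3λ^2 - 11λ - 49.
No integer candidate from the rational root theorem (±divisors of 49) is a root, so the roots are irrational. The cubic discriminant is Δ = -24016 < 0, so there is one real root and a complex-conjugate pair. p(3) = -28 and p(4) = 19 have opposite signs, so a root lies in (3, 4); Newton's method refines it to λ ≈ 3.6609. Dividing out (λ - (3.6609)) leaves approximately λ^2 + 6.6609λ + 13.3847. For λ^2 + 6.6609λ + 13.3847 the discriminant is -9.1716. It is negative, so the remaining roots are the complex-conjugate pair λ ≈ -3.3304 ± 1.5142i. Their product equals the constant term, so |λ|^2 ≈ 13.3847 and |λ| ≈ 3.6585.
Thus the eigenvalues (to 4 decimals) are 3.6609 (modulus 3.6609); -3.3304 ± 1.5142i (modulus 3.6585). The spectral radius is the largest modulus: r(A) ≈ 3.6609. (Cross-check: r(A) ≤ ||A||_2 ≈ 5.7729; equality holds whenever A is normal, though it can also hold for some non-normal A.)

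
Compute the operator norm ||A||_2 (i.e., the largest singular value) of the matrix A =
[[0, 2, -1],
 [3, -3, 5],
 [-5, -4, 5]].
||A||_2 ≈ 9.1082 (= sqrt(largest eigenvalue of A^T A))

||A||_2 = sigma_max(A) = sqrt(lambda_max(A^T A)). Form the symmetric matrix M = A^T A =
[[34, 11, -10],
 [11, 29, -37],
 [-10, -37, 51]].
Its characteristic polynomial (trace, sum of principal 2x2 minors, determinant of M give the coefficients) is
  p(λ) = det(λ I - M) = λ^3 - 114λ^2 + 2609λ - 2809.
No integer candidate from the rational root theorem (±divisors of 2809) is a root, so the roots are irrational. The cubic discriminant is Δ = 15604397401 > 0, so there are three distinct real roots. p(1) = -313 and p(2) = 1961 have opposite signs, so a root lies in (1, 2); Newton's method refines it to λ ≈ 1.1321. p(29) = 1367 and p(30) = -139 have opposite signs, so a root lies in (29, 30); Newton's method refines it to λ ≈ 29.9091. p(82) = -4039 and p(83) = 179 have opposite signs, so a root lies in (82, 83); Newton's method refines it to λ ≈ 82.9588. Check (Vieta): the three roots sum to 114, matching tr M = 114.
So the eigenvalues of A^T A are ≈ 1.1321, 29.9091, 82.9588 (all ≥ 0, as they must be for A^T A). The largest is λ_max ≈ 82.9588, hence ||A||_2 = sqrt(λ_max) ≈ 9.1082.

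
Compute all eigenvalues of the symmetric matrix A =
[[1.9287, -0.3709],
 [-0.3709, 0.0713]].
sigma(A) ≈ {0, 2}

A is real symmetric, so its spectrum consists of real eigenvalues. Expanding the characteristic polynomial of the displayed matrix gives
  det(λ I - A) = p(λ) = λ^2 + (-2)λ + (0).
Solving p(λ) = 0 yields eigenvalues ≈ 0, 2. (A is shown rounded to 4 decimals, so these recover the underlying integer eigenvalues to within that precision.)
Verification: the trace of A = 2 equals the sum of eigenvalues 2, and det(A) ≈ -0.0001 matches the eigenvalue product 0.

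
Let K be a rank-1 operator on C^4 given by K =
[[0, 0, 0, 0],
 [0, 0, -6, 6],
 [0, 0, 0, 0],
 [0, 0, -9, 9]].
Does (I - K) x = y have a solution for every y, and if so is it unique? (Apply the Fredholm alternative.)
(I - K) is invertible (det(I - K) = -8 ≠ 0), so for every y in C^4 the equation (I - K) x = y has a unique solution.

K has rank 1, so it is an outer product K = u v^T: every row of K is a multiple of one row vector. Reading off the entries, u = (0, -2, 0, -3) and v = (0, 0, 3, -3) (row i of K equals u_i·v^T). A rank-one matrix u v^T satisfies K u = u (v·u) and kills the (3)-dimensional subspace v^⊥, so its characteristic polynomial is lambda^3 (lambda - v·u) with v·u = tr K = 9. Hence the eigenvalues of I - K are 1 (multiplicity 3) and 1 - (9) = -8, so det(I - K) = -8. (Direct check: I - K =
[[1, 0, 0, 0],
 [0, 1, 6, -6],
 [0, 0, 1, 0],
 [0, 0, 9, -8]]
has determinant -8.) The finite-dimensional Fredholm alternative says: either (I - K) is invertible, or ker(I - K) ≠ {0} and then range(I - K) = ker((I - K)^*)^⊥, with dim ker(I - K) = dim ker((I - K)^*). Since det(I - K) ≠ 0, 1 is not an eigenvalue of K and ker(I - K) = {0}, so we are in the first case: for every y there is a unique x = (I - K)^(-1) y. Explicitly, by the Sherman–Morrison formula, (I - u v^T)^(-1) = I + u v^T/(1 - v·u), i.e. (I - K)^(-1) = I + K/(-8).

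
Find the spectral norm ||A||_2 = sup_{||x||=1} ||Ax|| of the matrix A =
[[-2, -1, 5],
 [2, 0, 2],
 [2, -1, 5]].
||A||_2 ≈ 7.4971 (= sqrt(largest eigenvalue of A^T A))

||A||_2 = sigma_max(A) = sqrt(lambda_max(A^T A)). Form the symmetric matrix M = A^T A =
[[12, 0, 4],
 [0, 2, -10],
 [4, -10, 54]].
Its characteristic polynomial (trace, sum of principal 2x2 minors, determinant of M give the coefficients) is
  p(λ) = det(λ I - M) = λ^3 - 68λ^2 + 664λ - 64.
No integer candidate from the rational root theorem (±divisors of 64) is a root, so the roots are irrational. The cubic discriminant is Δ = 839093248 > 0, so there are three distinct real roots. p(0) = -64 and p(1) = 533 have opposite signs, so a root lies in (0, 1); Newton's method refines it to λ ≈ 0.0974. p(11) = 343 and p(12) = -160 have opposite signs, so a root lies in (11, 12); Newton's method refines it to λ ≈ 11.6959. p(56) = -512 and p(57) = 2045 have opposite signs, so a root lies in (56, 57); Newton's method refines it to λ ≈ 56.2067. Check (Vieta): the three roots sum to 68, matching tr M = 68.
So the eigenvalues of A^T A are ≈ 0.0974, 11.6959, 56.2067 (all ≥ 0, as they must be for A^T A). The largest is λ_max ≈ 56.2067, hence ||A||_2 = sqrt(λ_max) ≈ 7.4971.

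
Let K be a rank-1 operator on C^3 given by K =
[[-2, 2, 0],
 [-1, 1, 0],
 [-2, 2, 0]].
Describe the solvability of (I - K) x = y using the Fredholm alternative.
(I - K) is invertible (det(I - K) = 2 ≠ 0), so for every y in C^3 the equation (I - K) x = y has a unique solution.

K has rank 1, so it is an outer product K = u v^T: every row of K is a multiple of one row vector. Reading off the entries, u = (2, 1, 2) and v = (-1, 1, 0) (row i of K equals u_i·v^T). A rank-one matrix u v^T satisfies K u = u (v·u) and kills the (2)-dimensional subspace v^⊥, so its characteristic polynomial is lambda^2 (lambda - v·u) with v·u = tr K = -1. Hence the eigenvalues of I - K are 1 (multiplicity 2) and 1 - (-1) = 2, so det(I - K) = 2. (Direct check: I - K =
[[3, -2, 0],
 [1, 0, 0],
 [2, -2, 1]]
has determinant 2.) The finite-dimensional Fredholm alternative says: either (I - K) is invertible, or ker(I - K) ≠ {0} and then range(I - K) = ker((I - K)^*)^⊥, with dim ker(I - K) = dim ker((I - K)^*). Since det(I - K) ≠ 0, 1 is not an eigenvalue of K and ker(I - K) = {0}, so we are in the first case: for every y there is a unique x = (I - K)^(-1) y. Explicitly, by the Sherman–Morrison formula, (I - u v^T)^(-1) = I + u v^T/(1 - v·u), i.e. (I - K)^(-1) = I + K/(2).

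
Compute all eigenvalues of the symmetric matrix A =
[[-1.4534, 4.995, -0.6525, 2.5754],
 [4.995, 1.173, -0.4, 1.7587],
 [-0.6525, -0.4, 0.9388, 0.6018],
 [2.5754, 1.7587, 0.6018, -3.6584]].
sigma(A) ≈ {-6, -4, 1, 6}

A is real symmetric, so its spectrum consists of real eigenvalues. Expanding the characteristic polynomial of the displayed matrix gives
  det(λ I - A) = p(λ) = λ^4 + (3)λ^3 + (-40)λ^2 + (-108.0023)λ + (143.9967).
Solving p(λ) = 0 yields eigenvalues ≈ -6, -4, 1, 6. (A is shown rounded to 4 decimals, so these recover the underlying integer eigenvalues to within that precision.)
Verification: the trace of A = -3 equals the sum of eigenvalues -3, and det(A) ≈ 143.9967 matches the eigenvalue product 144.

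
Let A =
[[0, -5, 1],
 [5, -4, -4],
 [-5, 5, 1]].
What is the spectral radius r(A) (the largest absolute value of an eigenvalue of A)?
r(A) ≈ 6.6151

The eigenvalues of A are the roots of its characteristic polynomial. With M = A (coefficients from the trace, the sum of principal 2x2 minors, and det A):
  p(λ) = det(λ I - M) = λ^3 + 3λ^2 + 46λ + 70.
No integer candidate from the rational root theorem (±divisors of 70) is a root, so the roots are irrational. The cubic discriminant is Δ = -336280 < 0, so there is one real root and a complex-conjugate pair. p(-2) = -18 and p(-1) = 26 have opposite signs, so a root lies in (-2, -1); Newton's method refines it to λ ≈ -1.5996. Dividing out (λ - (-1.5996)) leaves approximately λ^2 + 1.4004λ + 43.7599. For λ^2 + 1.4004λ + 43.7599 the discriminant is -173.0787. It is negative, so the remaining roots are the complex-conjugate pair λ ≈ -0.7002 ± 6.578i. Their product equals the constant term, so |λ|^2 ≈ 43.7599 and |λ| ≈ 6.6151.
Thus the eigenvalues (to 4 decimals) are -1.5996 (modulus 1.5996); -0.7002 ± 6.578i (modulus 6.6151). The spectral radius is the largest modulus: r(A) ≈ 6.6151. (Cross-check: r(A) ≤ ||A||_2 ≈ 10.5964; equality holds whenever A is normal, though it can also hold for some non-normal A.)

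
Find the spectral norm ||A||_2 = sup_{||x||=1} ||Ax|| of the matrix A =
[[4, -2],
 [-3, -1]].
||A||_2 = sqrt((30 + sqrt(500))/2) ≈ 5.1167 (= sqrt(largest eigenvalue of A^T A))

||A||_2 = sigma_max(A) = sqrt(lambda_max(A^T A)). Form the symmetric matrix M = A^T A =
[[25, -5],
 [-5, 5]].
Its characteristic polynomial (trace, determinant of M give the coefficients) is
  p(λ) = det(λ I - M) = λ^2 - 30λ + 100.
For λ^2 - 30λ + 100 the discriminant is 500. It is nonnegative but not a perfect square, so the roots are real and irrational: λ = (30 ± sqrt(500))/2 ≈ 26.1803, 3.8197.
So the eigenvalues of A^T A are ≈ 3.8197, 26.1803 (all ≥ 0, as they must be for A^T A). The largest is λ_max = (30 + sqrt(500))/2 ≈ 26.1803, hence ||A||_2 = sqrt(λ_max) = sqrt((30 + sqrt(500))/2) ≈ 5.1167.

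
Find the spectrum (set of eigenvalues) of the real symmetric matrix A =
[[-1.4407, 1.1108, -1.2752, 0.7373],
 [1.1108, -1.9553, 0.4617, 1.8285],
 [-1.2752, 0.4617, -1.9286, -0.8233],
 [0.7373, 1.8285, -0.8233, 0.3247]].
sigma(A) ≈ {-4, -2, -1, 2}

A is real symmetric, so its spectrum consists of real eigenvalues. Expanding the characteristic polynomial of the displayed matrix gives
  det(λ I - A) = p(λ) = λ^4 + (5)λ^3 + (0)λ^2 + (-20)λ + (-16).
Solving p(λ) = 0 yields eigenvalues ≈ -4, -2, -1, 2. (A is shown rounded to 4 decimals, so these recover the underlying integer eigenvalues to within that precision.)
Verification: the trace of A = -5 equals the sum of eigenvalues -5, and det(A) ≈ -15.9994 matches the eigenvalue product -16.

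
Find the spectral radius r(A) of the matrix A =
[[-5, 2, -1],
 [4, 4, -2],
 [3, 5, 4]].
r(A) ≈ 5.767

The eigenvalues of A are the roots of its characteristic polynomial. With M = A (coefficients from the trace, the sum of principal 2x2 minors, and det A):
  p(λ) = det(λ I - M) = λ^3 - 3λ^2 - 19λ + 182.
No integer candidate from the rational root theorem (±divisors of 182) is a root, so the roots are irrational. The cubic discriminant is Δ = -657275 < 0, so there is one real root and a complex-conjugate pair. p(-6) = -28 and p(-5) = 77 have opposite signs, so a root lies in (-6, -5); Newton's method refines it to λ ≈ -5.767. Dividing out (λ - (-5.767)) leaves approximately λ^2 - 8.767λ + 31.559. For λ^2 - 8.767λ + 31.559 the discriminant is -49.376. It is negative, so the remaining roots are the complex-conjugate pair λ ≈ 4.3835 ± 3.5134i. Their product equals the constant term, so |λ|^2 ≈ 31.559 and |λ| ≈ 5.6177.
Thus the eigenvalues (to 4 decimals) are -5.767 (modulus 5.767); 4.3835 ± 3.5134i (modulus 5.6177). The spectral radius is the largest modulus: r(A) ≈ 5.767. (Cross-check: r(A) ≤ ||A||_2 ≈ 8.4939; equality holds whenever A is normal, though it can also hold for some non-normal A.)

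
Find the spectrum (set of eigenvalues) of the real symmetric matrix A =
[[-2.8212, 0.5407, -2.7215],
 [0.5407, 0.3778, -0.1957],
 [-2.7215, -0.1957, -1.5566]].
sigma(A) ≈ {-5, 0, 1}

A is real symmetric, so its spectrum consists of real eigenvalues. Expanding the characteristic polynomial of the displayed matrix gives
  det(λ I - A) = p(λ) = λ^3 + (4)λ^2 + (-5)λ + (0).
Solving p(λ) = 0 yields eigenvalues ≈ -5, 0, 1. (A is shown rounded to 4 decimals, so these recover the underlying integer eigenvalues to within that precision.)
Verification: the trace of A = -4 equals the sum of eigenvalues -4, and det(A) ≈ -0.0000 matches the eigenvalue product 0.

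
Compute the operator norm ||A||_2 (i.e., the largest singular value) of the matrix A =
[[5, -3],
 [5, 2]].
||A||_2 = sqrt((63 + sqrt(1469))/2) ≈ 7.1178 (= sqrt(largest eigenvalue of A^T A))

||A||_2 = sigma_max(A) = sqrt(lambda_max(A^T A)). Form the symmetric matrix M = A^T A =
[[50, -5],
 [-5, 13]].
Its characteristic polynomial (trace, determinant of M give the coefficients) is
  p(λ) = det(λ I - M) = λ^2 - 63λ + 625.
For λ^2 - 63λ + 625 the discriminant is 1469. It is nonnegative but not a perfect square, so the roots are real and irrational: λ = (63 ± sqrt(1469))/2 ≈ 50.6638, 12.3362.
So the eigenvalues of A^T A are ≈ 12.3362, 50.6638 (all ≥ 0, as they must be for A^T A). The largest is λ_max = (63 + sqrt(1469))/2 ≈ 50.6638, hence ||A||_2 = sqrt(λ_max) = sqrt((63 + sqrt(1469))/2) ≈ 7.1178.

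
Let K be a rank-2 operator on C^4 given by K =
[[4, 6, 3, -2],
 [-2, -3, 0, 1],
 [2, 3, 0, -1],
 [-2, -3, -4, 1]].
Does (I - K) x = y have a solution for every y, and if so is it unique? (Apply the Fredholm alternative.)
(I - K) is invertible (det(I - K) = -11 ≠ 0), so for every y in C^4 the equation (I - K) x = y has a unique solution.

K has rank 2 and factors as K = U V^T = u1 v1^T + u2 v2^T with u1 = (1, -2, 2, 2), v1 = (-2, -3, -3, 1), u2 = (-3, 3, -3, -1), v2 = (-2, -3, -2, 1) (multiplying out reproduces the displayed K). The nonzero eigenvalues of U V^T coincide with those of the 2 x 2 matrix G = V^T U = [[v1·u1, v1·u2], [v2·u1, v2·u2]] = [[0, 5], [2, 2]], and by the Sylvester determinant identity det(I_4 - U V^T) = det(I_2 - V^T U) = det([[1, -5], [-2, -1]]) = (1)(-1) - (-5)(-2) = -11. (Direct check: I - K =
[[-3, -6, -3, 2],
 [2, 4, 0, -1],
 [-2, -3, 1, 1],
 [2, 3, 4, 0]]
has determinant -11.) The finite-dimensional Fredholm alternative says: either (I - K) is invertible, or ker(I - K) ≠ {0} and then range(I - K) = ker((I - K)^*)^⊥, with dim ker(I - K) = dim ker((I - K)^*). Since det(I - K) ≠ 0, 1 is not an eigenvalue of K and ker(I - K) = {0}, so we are in the first case: for every y there is a unique x = (I - K)^(-1) y. (Explicitly, by the Woodbury identity, (I - U V^T)^(-1) = I + U (I_2 - G)^(-1) V^T.)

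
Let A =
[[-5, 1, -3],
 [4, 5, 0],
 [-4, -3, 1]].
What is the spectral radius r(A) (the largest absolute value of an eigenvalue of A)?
r(A) ≈ 6.5264

The eigenvalues of A are the roots of its characteristic polynomial. With M = A (coefficients from the trace, the sum of principal 2x2 minors, and det A):
  p(λ) = det(λ I - M) = λ^3 - λ^2 - 41λ + 53.
No integer candidate from the rational root theorem (±divisors of 53) is a root, so the roots are irrational. The cubic discriminant is Δ = 240848 > 0, so there are three distinct real roots. p(-7) = -52 and p(-6) = 47 have opposite signs, so a root lies in (-7, -6); Newton's method refines it to λ ≈ -6.5264. p(1) = 12 and p(2) = -25 have opposite signs, so a root lies in (1, 2); Newton's method refines it to λ ≈ 1.3054. p(6) = -13 and p(7) = 60 have opposite signs, so a root lies in (6, 7); Newton's method refines it to λ ≈ 6.2211. Check (Vieta): the three roots sum to 1, matching tr M = 1.
Thus the eigenvalues (to 4 decimals) are -6.5264 (modulus 6.5264); 1.3054 (modulus 1.3054); 6.2211 (modulus 6.2211). The spectral radius is the largest modulus: r(A) ≈ 6.5264. (Cross-check: r(A) ≤ ||A||_2 ≈ 8.6994; equality holds whenever A is normal, though it can also hold for some non-normal A.)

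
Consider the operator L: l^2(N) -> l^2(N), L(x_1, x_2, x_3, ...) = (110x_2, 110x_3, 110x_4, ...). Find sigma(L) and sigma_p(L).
sigma(L) = closed disk {z in C : |z| ≤ 110}; sigma_p(L) = open disk {z in C : |z| < 110}

Note L = 110·V where V is the unit left shift (V x)_k = x_{k+1}; so sigma(L) = 110·sigma(V) and ||L|| = 110||V||. ||L x||^2 = 12100sum_{k≥2} |x_k|^2 ≤ 12100||x||^2, with equality on {x : x_1 = 0}, so ||L|| = 110. For any lambda with |lambda| < 110, set r = lambda/110 (|r| < 1); the vector x = (1, r, r^2, ...) is in l^2 and satisfies L x = 110(r, r^2, ...) = lambda x, so lambda is an eigenvalue. On the boundary |lambda| = 110 the geometric series diverges, so no l^2 eigenvector exists, but these lambda lie in the approximate point spectrum. Hence sigma(L) is the closed disk of radius 110 and sigma_p(L) is the open disk.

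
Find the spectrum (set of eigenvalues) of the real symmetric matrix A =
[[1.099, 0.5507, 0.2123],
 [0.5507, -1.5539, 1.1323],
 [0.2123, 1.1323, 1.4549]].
sigma(A) ≈ {-2, 1, 2}

A is real symmetric, so its spectrum consists of real eigenvalues. Expanding the characteristic polynomial of the displayed matrix gives
  det(λ I - A) = p(λ) = λ^3 + (-1)λ^2 + (-4)λ + (4).
Solving p(λ) = 0 yields eigenvalues ≈ -2, 1, 2. (A is shown rounded to 4 decimals, so these recover the underlying integer eigenvalues to within that precision.)
Verification: the trace of A = 1 equals the sum of eigenvalues 1, and det(A) ≈ -4.0000 matches the eigenvalue product -4.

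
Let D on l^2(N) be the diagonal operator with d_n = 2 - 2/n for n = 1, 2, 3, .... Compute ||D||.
||D|| = 2

For a diagonal operator on l^2 with entries d_n, ||D|| = sup_n |d_n|. Here d_1 = 0, d_2 = 1, ..., and d_n = 2 - 2/n increases monotonically toward 2. All terms lie in [0, 2), so |d_n| = d_n and the supremum is the limit 2, which is not attained by any individual d_n. Hence ||D|| = 2.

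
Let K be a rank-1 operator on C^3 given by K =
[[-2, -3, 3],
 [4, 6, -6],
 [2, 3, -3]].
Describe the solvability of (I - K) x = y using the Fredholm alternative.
(I - K) is singular (det(I - K) = 0, i.e. 1 ∈ sigma(K)). (I - K) x = y is solvable iff y ⊥ ker((I - K)^*) = span{(-2, -3, 3)}, i.e. iff -2y_1 - 3y_2 + 3y_3 = 0. When solvable, the solutions are x = y + c·(1, -2, -1), c arbitrary (ker(I - K) = span{(1, -2, -1)}, dimension 1).

K has rank 1, so it is an outer product K = u v^T: every row of K is a multiple of one row vector. Reading off the entries, u = (1, -2, -1) and v = (-2, -3, 3) (row i of K equals u_i·v^T). A rank-one matrix u v^T satisfies K u = u (v·u) and kills the (2)-dimensional subspace v^⊥, so its characteristic polynomial is lambda^2 (lambda - v·u) with v·u = tr K = 1. Hence the eigenvalues of I - K are 1 (multiplicity 2) and 1 - (1) = 0, so det(I - K) = 0. (Direct check: I - K =
[[3, 3, -3],
 [-4, -5, 6],
 [-2, -3, 4]]
has determinant 0.) So 1 is an eigenvalue of K and (I - K) is not invertible. The finite-dimensional Fredholm alternative says: either (I - K) is invertible, or ker(I - K) ≠ {0} and then range(I - K) = ker((I - K)^*)^⊥, with dim ker(I - K) = dim ker((I - K)^*). We are in the second case, so we need both kernels. Kernel of I - K: (I - K) u = u - u (v·u) = u - u = 0, so ker(I - K) = span{u} = span{(1, -2, -1)} (it is exactly 1-dimensional because rank(I - K) = 2). Kernel of the adjoint: K is real, so (I - K)^* = I - K^T = I - v u^T, and (I - v u^T) v = v - v (u·v) = 0; hence ker((I - K)^*) = span{v} = span{(-2, -3, 3)}. Therefore (I - K) x = y is solvable iff <y, v> = 0, i.e. iff -2y_1 - 3y_2 + 3y_3 = 0. When this holds, K y = u (v·y) = 0, so (I - K) y = y and x = y is a particular solution; the full solution set is the line x = y + c·u = y + c·(1, -2, -1), c ∈ C.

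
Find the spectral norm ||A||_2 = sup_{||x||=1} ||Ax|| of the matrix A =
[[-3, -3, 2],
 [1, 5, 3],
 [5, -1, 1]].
||A||_2 ≈ 6.7549 (= sqrt(largest eigenvalue of A^T A))

||A||_2 = sigma_max(A) = sqrt(lambda_max(A^T A)). Form the symmetric matrix M = A^T A =
[[35, 9, 2],
 [9, 35, 8],
 [2, 8, 14]].
Its characteristic polynomial (trace, sum of principal 2x2 minors, determinant of M give the coefficients) is
  p(λ) = det(λ I - M) = λ^3 - 84λ^2 + 2056λ - 13924.
No integer candidate from the rational root theorem (±divisors of 13924) is a root, so the roots are irrational. The cubic discriminant is Δ = 101912144 > 0, so there are three distinct real roots. p(11) = -141 and p(12) = 380 have opposite signs, so a root lies in (11, 12); Newton's method refines it to λ ≈ 11.2526. p(27) = 35 and p(28) = -260 have opposite signs, so a root lies in (27, 28); Newton's method refines it to λ ≈ 27.1193. p(45) = -379 and p(46) = 244 have opposite signs, so a root lies in (45, 46); Newton's method refines it to λ ≈ 45.6281. Check (Vieta): the three roots sum to 84, matching tr M = 84.
So the eigenvalues of A^T A are ≈ 11.2526, 27.1193, 45.6281 (all ≥ 0, as they must be for A^T A). The largest is λ_max ≈ 45.6281, hence ||A||_2 = sqrt(λ_max) ≈ 6.7549.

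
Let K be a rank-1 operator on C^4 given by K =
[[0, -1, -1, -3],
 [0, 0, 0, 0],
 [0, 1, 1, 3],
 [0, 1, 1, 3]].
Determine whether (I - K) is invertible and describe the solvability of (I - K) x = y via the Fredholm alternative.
(I - K) is invertible (det(I - K) = -3 ≠ 0), so for every y in C^4 the equation (I - K) x = y has a unique solution.

K has rank 1, so it is an outer product K = u v^T: every row of K is a multiple of one row vector. Reading off the entries, u = (-1, 0, 1, 1) and v = (0, 1, 1, 3) (row i of K equals u_i·v^T). A rank-one matrix u v^T satisfies K u = u (v·u) and kills the (3)-dimensional subspace v^⊥, so its characteristic polynomial is lambda^3 (lambda - v·u) with v·u = tr K = 4. Hence the eigenvalues of I - K are 1 (multiplicity 3) and 1 - (4) = -3, so det(I - K) = -3. (Direct check: I - K =
[[1, 1, 1, 3],
 [0, 1, 0, 0],
 [0, -1, 0, -3],
 [0, -1, -1, -2]]
has determinant -3.) The finite-dimensional Fredholm alternative says: either (I - K) is invertible, or ker(I - K) ≠ {0} and then range(I - K) = ker((I - K)^*)^⊥, with dim ker(I - K) = dim ker((I - K)^*). Since det(I - K) ≠ 0, 1 is not an eigenvalue of K and ker(I - K) = {0}, so we are in the first case: for every y there is a unique x = (I - K)^(-1) y. Explicitly, by the Sherman–Morrison formula, (I - u v^T)^(-1) = I + u v^T/(1 - v·u), i.e. (I - K)^(-1) = I + K/(-3).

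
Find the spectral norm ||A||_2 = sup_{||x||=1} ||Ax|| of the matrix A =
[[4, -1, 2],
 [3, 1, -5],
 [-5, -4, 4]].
||A||_2 ≈ 9.3413 (= sqrt(largest eigenvalue of A^T A))

||A||_2 = sigma_max(A) = sqrt(lambda_max(A^T A)). Form the symmetric matrix M = A^T A =
[[50, 19, -27],
 [19, 18, -23],
 [-27, -23, 45]].
Its characteristic polynomial (trace, sum of principal 2x2 minors, determinant of M give the coefficients) is
  p(λ) = det(λ I - M) = λ^3 - 113λ^2 + 2341λ - 8281.
No integer candidate from the rational root theorem (±divisors of 8281) is a root, so the roots are irrational. The cubic discriminant is Δ = 8445072544 > 0, so there are three distinct real roots. p(4) = -661 and p(5) = 724 have opposite signs, so a root lies in (4, 5); Newton's method refines it to λ ≈ 4.4594. p(21) = 308 and p(22) = -823 have opposite signs, so a root lies in (21, 22); Newton's method refines it to λ ≈ 21.281. p(87) = -1408 and p(88) = 4127 have opposite signs, so a root lies in (87, 88); Newton's method refines it to λ ≈ 87.2596. Check (Vieta): the three roots sum to 113, matching tr M = 113.
So the eigenvalues of A^T A are ≈ 4.4594, 21.281, 87.2596 (all ≥ 0, as they must be for A^T A). The largest is λ_max ≈ 87.2596, hence ||A||_2 = sqrt(λ_max) ≈ 9.3413.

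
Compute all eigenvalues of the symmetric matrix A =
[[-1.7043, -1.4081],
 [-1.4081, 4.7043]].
sigma(A) ≈ {-2, 5}

A is real symmetric, so its spectrum consists of real eigenvalues. Expanding the characteristic polynomial of the displayed matrix gives
  det(λ I - A) = p(λ) = λ^2 + (-3)λ + (-10).
Solving p(λ) = 0 yields eigenvalues ≈ -2, 5. (A is shown rounded to 4 decimals, so these recover the underlying integer eigenvalues to within that precision.)
Verification: the trace of A = 3 equals the sum of eigenvalues 3, and det(A) ≈ -10.0003 matches the eigenvalue product -10.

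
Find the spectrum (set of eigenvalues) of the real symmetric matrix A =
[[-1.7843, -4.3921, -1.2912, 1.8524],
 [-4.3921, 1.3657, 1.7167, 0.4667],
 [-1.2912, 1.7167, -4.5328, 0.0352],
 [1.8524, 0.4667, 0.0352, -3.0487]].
sigma(A) ≈ {-6, -5, -2, 5}

A is real symmetric, so its spectrum consists of real eigenvalues. Expanding the characteristic polynomial of the displayed matrix gives
  det(λ I - A) = p(λ) = λ^4 + (8)λ^3 + (-13)λ^2 + (-200)λ + (-300).
Solving p(λ) = 0 yields eigenvalues ≈ -6, -5, -2, 5. (A is shown rounded to 4 decimals, so these recover the underlying integer eigenvalues to within that precision.)
Verification: the trace of A = -8 equals the sum of eigenvalues -8, and det(A) ≈ -300.0009 matches the eigenvalue product -300.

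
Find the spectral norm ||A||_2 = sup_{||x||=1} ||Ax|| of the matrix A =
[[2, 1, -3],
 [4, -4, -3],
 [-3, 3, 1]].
||A||_2 ≈ 7.9512 (= sqrt(largest eigenvalue of A^T A))

||A||_2 = sigma_max(A) = sqrt(lambda_max(A^T A)). Form the symmetric matrix M = A^T A =
[[29, -23, -21],
 [-23, 26, 12],
 [-21, 12, 19]].
Its characteristic polynomial (trace, sum of principal 2x2 minors, determinant of M give the coefficients) is
  p(λ) = det(λ I - M) = λ^3 - 74λ^2 + 685λ - 225.
No integer candidate from the rational root theorem (±divisors of 225) is a root, so the roots are irrational. The cubic discriminant is Δ = 1123025625 > 0, so there are three distinct real roots. p(0) = -225 and p(1) = 387 have opposite signs, so a root lies in (0, 1); Newton's method refines it to λ ≈ 0.341. p(10) = 225 and p(11) = -313 have opposite signs, so a root lies in (10, 11); Newton's method refines it to λ ≈ 10.4377. p(63) = -729 and p(64) = 2655 have opposite signs, so a root lies in (63, 64); Newton's method refines it to λ ≈ 63.2213. Check (Vieta): the three roots sum to 74, matching tr M = 74.
So the eigenvalues of A^T A are ≈ 0.341, 10.4377, 63.2213 (all ≥ 0, as they must be for A^T A). The largest is λ_max ≈ 63.2213, hence ||A||_2 = sqrt(λ_max) ≈ 7.9512.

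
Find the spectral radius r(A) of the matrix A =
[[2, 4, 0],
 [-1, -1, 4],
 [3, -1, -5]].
r(A) ≈ 4.23

The eigenvalues of A are the roots of its characteristic polynomial. With M = A (coefficients from the trace, the sum of principal 2x2 minors, and det A):
  p(λ) = det(λ I - M) = λ^3 + 4λ^2 + λ - 46.
No integer candidate from the rational root theorem (±divisors of 46) is a root, so the roots are irrational. The cubic discriminant is Δ = -48656 < 0, so there is one real root and a complex-conjugate pair. p(2) = -20 and p(3) = 20 have opposite signs, so a root lies in (2, 3); Newton's method refines it to λ ≈ 2.5709. Dividing out (λ - (2.5709)) leaves approximately λ^2 + 6.5709λ + 17.8928. For λ^2 + 6.5709λ + 17.8928 the discriminant is -28.395. It is negative, so the remaining roots are the complex-conjugate pair λ ≈ -3.2854 ± 2.6643i. Their product equals the constant term, so |λ|^2 ≈ 17.8928 and |λ| ≈ 4.23.
Thus the eigenvalues (to 4 decimals) are 2.5709 (modulus 2.5709); -3.2854 ± 2.6643i (modulus 4.23). The spectral radius is the largest modulus: r(A) ≈ 4.23. (Cross-check: r(A) ≤ ||A||_2 ≈ 7.1355; equality holds whenever A is normal, though it can also hold for some non-normal A.)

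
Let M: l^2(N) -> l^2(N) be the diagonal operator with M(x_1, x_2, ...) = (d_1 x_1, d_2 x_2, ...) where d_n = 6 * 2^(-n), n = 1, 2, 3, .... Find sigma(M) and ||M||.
sigma(M) = {6 * 2^(-n) : n ≥ 1} ∪ {0}; ||M|| = 3

A bounded diagonal operator on l^2 with diagonal entries d_n has spectrum equal to the closure of {d_n : n ≥ 1}: every d_n is an eigenvalue (with eigenvector e_n), so {d_n} ⊂ sigma(M); the spectrum is closed, so its closure is too; and for lambda not in the closure, (M - lambda I) has bounded inverse (the diagonal entries 1/(d_n - lambda) are bounded). For our sequence d_n = 6 * 2^(-n), n = 1, 2, 3, ...:
  - {d_n} = {6 * 2^(-n) : n ≥ 1}; the only limit point is 0
  - closure = {6 * 2^(-n) : n ≥ 1} ∪ {0}
For the norm: a diagonal operator has ||M|| = sup_n |d_n|. Here d_n = 6 * 2^(-n) is positive and decreasing, so sup_n |d_n| = d_1 = 6/2 = 3. So ||M|| = 3.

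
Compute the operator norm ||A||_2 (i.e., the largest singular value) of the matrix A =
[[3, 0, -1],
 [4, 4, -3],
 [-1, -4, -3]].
||A||_2 ≈ 7.1587 (= sqrt(largest eigenvalue of A^T A))

||A||_2 = sigma_max(A) = sqrt(lambda_max(A^T A)). Form the symmetric matrix M = A^T A =
[[26, 20, -12],
 [20, 32, 0],
 [-12, 0, 19]].
Its characteristic polynomial (trace, sum of principal 2x2 minors, determinant of M give the coefficients) is
  p(λ) = det(λ I - M) = λ^3 - 77λ^2 + 1390λ - 3600.
No integer candidate from the rational root theorem (±divisors of 3600) is a root, so the roots are irrational. The cubic discriminant is Δ = 724493700 > 0, so there are three distinct real roots. p(3) = -96 and p(4) = 792 have opposite signs, so a root lies in (3, 4); Newton's method refines it to λ ≈ 3.1013. p(22) = 360 and p(23) = -196 have opposite signs, so a root lies in (22, 23); Newton's method refines it to λ ≈ 22.6513. p(51) = -336 and p(52) = 1080 have opposite signs, so a root lies in (51, 52); Newton's method refines it to λ ≈ 51.2474. Check (Vieta): the three roots sum to 77, matching tr M = 77.
So the eigenvalues of A^T A are ≈ 3.1013, 22.6513, 51.2474 (all ≥ 0, as they must be for A^T A). The largest is λ_max ≈ 51.2474, hence ||A||_2 = sqrt(λ_max) ≈ 7.1587.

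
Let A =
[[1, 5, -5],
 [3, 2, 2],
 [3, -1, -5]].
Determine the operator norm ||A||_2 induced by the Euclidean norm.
||A||_2 ≈ 8.2074 (= sqrt(largest eigenvalue of A^T A))

||A||_2 = sigma_max(A) = sqrt(lambda_max(A^T A)). Form the symmetric matrix M = A^T A =
[[19, 8, -14],
 [8, 30, -16],
 [-14, -16, 54]].
Its characteristic polynomial (trace, sum of principal 2x2 minors, determinant of M give the coefficients) is
  p(λ) = det(λ I - M) = λ^3 - 103λ^2 + 2700λ - 20164.
No integer candidate from the rational root theorem (±divisors of 20164) is a root, so the roots are irrational. The cubic discriminant is Δ = 431726096 > 0, so there are three distinct real roots. p(13) = -274 and p(14) = 192 have opposite signs, so a root lies in (13, 14); Newton's method refines it to λ ≈ 13.5549. p(22) = 32 and p(23) = -384 have opposite signs, so a root lies in (22, 23); Newton's method refines it to λ ≈ 22.0835. p(67) = -868 and p(68) = 1596 have opposite signs, so a root lies in (67, 68); Newton's method refines it to λ ≈ 67.3616. Check (Vieta): the three roots sum to 103, matching tr M = 103.
So the eigenvalues of A^T A are ≈ 13.5549, 22.0835, 67.3616 (all ≥ 0, as they must be for A^T A). The largest is λ_max ≈ 67.3616, hence ||A||_2 = sqrt(λ_max) ≈ 8.2074.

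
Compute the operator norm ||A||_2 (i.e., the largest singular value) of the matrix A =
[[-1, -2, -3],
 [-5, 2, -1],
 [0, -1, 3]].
||A||_2 ≈ 5.7369 (= sqrt(largest eigenvalue of A^T A))

||A||_2 = sigma_max(A) = sqrt(lambda_max(A^T A)). Form the symmetric matrix M = A^T A =
[[26, -8, 8],
 [-8, 9, 1],
 [8, 1, 19]].
Its characteristic polynomial (trace, sum of principal 2x2 minors, determinant of M give the coefficients) is
  p(λ) = det(λ I - M) = λ^3 - 54λ^2 + 770λ - 2500.
No integer candidate from the rational root theorem (±divisors of 2500) is a root, so the roots are irrational. The cubic discriminant is Δ = 30474400 > 0, so there are three distinct real roots. p(4) = -220 and p(5) = 125 have opposite signs, so a root lies in (4, 5); Newton's method refines it to λ ≈ 4.6098. p(16) = 92 and p(17) = -103 have opposite signs, so a root lies in (16, 17); Newton's method refines it to λ ≈ 16.4776. p(32) = -388 and p(33) = 41 have opposite signs, so a root lies in (32, 33); Newton's method refines it to λ ≈ 32.9126. Check (Vieta): the three roots sum to 54, matching tr M = 54.
So the eigenvalues of A^T A are ≈ 4.6098, 16.4776, 32.9126 (all ≥ 0, as they must be for A^T A). The largest is λ_max ≈ 32.9126, hence ||A||_2 = sqrt(λ_max) ≈ 5.7369.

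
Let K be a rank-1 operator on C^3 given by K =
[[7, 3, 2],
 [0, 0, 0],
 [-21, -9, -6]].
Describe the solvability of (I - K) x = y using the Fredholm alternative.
(I - K) is singular (det(I - K) = 0, i.e. 1 ∈ sigma(K)). (I - K) x = y is solvable iff y ⊥ ker((I - K)^*) = span{(7, 3, 2)}, i.e. iff 7y_1 + 3y_2 + 2y_3 = 0. When solvable, the solutions are x = y + c·(1, 0, -3), c arbitrary (ker(I - K) = span{(1, 0, -3)}, dimension 1).

K has rank 1, so it is an outer product K = u v^T: every row of K is a multiple of one row vector. Reading off the entries, u = (1, 0, -3) and v = (7, 3, 2) (row i of K equals u_i·v^T). A rank-one matrix u v^T satisfies K u = u (v·u) and kills the (2)-dimensional subspace v^⊥, so its characteristic polynomial is lambda^2 (lambda - v·u) with v·u = tr K = 1. Hence the eigenvalues of I - K are 1 (multiplicity 2) and 1 - (1) = 0, so det(I - K) = 0. (Direct check: I - K =
[[-6, -3, -2],
 [0, 1, 0],
 [21, 9, 7]]
has determinant 0.) So 1 is an eigenvalue of K and (I - K) is not invertible. The finite-dimensional Fredholm alternative says: either (I - K) is invertible, or ker(I - K) ≠ {0} and then range(I - K) = ker((I - K)^*)^⊥, with dim ker(I - K) = dim ker((I - K)^*). We are in the second case, so we need both kernels. Kernel of I - K: (I - K) u = u - u (v·u) = u - u = 0, so ker(I - K) = span{u} = span{(1, 0, -3)} (it is exactly 1-dimensional because rank(I - K) = 2). Kernel of the adjoint: K is real, so (I - K)^* = I - K^T = I - v u^T, and (I - v u^T) v = v - v (u·v) = 0; hence ker((I - K)^*) = span{v} = span{(7, 3, 2)}. Therefore (I - K) x = y is solvable iff <y, v> = 0, i.e. iff 7y_1 + 3y_2 + 2y_3 = 0. When this holds, K y = u (v·y) = 0, so (I - K) y = y and x = y is a particular solution; the full solution set is the line x = y + c·u = y + c·(1, 0, -3), c ∈ C.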